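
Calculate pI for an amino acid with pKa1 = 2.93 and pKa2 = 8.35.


pI = (pKa1 + pKa2) / 2
pI = (2.93 + 8.35) / 2
pI = 5.64

5.64


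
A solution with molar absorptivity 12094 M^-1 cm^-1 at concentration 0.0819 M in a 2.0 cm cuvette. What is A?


A = epsilon * c * l
A = 12094 * 0.0819 * 2.0
A = 1980.9972

1980.9972


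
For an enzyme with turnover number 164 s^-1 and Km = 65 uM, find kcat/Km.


Catalytic efficiency = kcat / Km
= 164 / 65
= 2.5231 uM^-1*s^-1

2.5231 uM^-1*s^-1


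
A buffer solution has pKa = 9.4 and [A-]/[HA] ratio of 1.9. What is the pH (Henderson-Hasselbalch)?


pH = pKa + log10([A-]/[HA])
pH = 9.4 + log10(1.9)
pH = 9.6788

9.6788


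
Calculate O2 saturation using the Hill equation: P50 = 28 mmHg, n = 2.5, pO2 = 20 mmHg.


Y = pO2^n / (P50^n + pO2^n)
Y = 20^2.5 / (28^2.5 + 20^2.5)
Y = 30.13%

30.13%


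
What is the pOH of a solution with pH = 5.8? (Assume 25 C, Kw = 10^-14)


pOH = 14 - pH
pOH = 14 - 5.8
pOH = 8.2

8.2


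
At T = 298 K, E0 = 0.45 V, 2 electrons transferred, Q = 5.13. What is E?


E = E0 - (RT/nF) * ln(Q)
E = 0.45 - (8.314 * 298 / (2 * 96485)) * ln(5.13)
E = 0.429 V

0.429 V


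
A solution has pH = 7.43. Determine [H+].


[H+] = 10^(-pH)
[H+] = 10^(-7.43)
[H+] = 3.715e-08 M

3.715e-08 M


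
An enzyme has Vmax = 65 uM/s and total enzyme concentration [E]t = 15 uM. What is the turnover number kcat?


kcat = Vmax / [E]t
kcat = 65 / 15
kcat = 4.3333 s^-1

4.3333 s^-1


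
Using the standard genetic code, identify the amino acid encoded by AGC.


Standard genetic code lookup.
Codon AGC -> Ser

Ser


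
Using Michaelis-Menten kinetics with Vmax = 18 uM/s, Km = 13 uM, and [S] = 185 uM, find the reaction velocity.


v = Vmax * [S] / (Km + [S])
v = 18 * 185 / (13 + 185)
v = 16.8182 uM/s

16.8182 uM/s


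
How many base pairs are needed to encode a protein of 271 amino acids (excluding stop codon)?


Each amino acid = 1 codon = 3 bp
bp = 271 * 3 = 813 bp

813 bp


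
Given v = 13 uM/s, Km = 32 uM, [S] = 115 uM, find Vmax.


Vmax = v * (Km + [S]) / [S]
Vmax = 13 * (32 + 115) / 115
Vmax = 16.6174 uM/s

16.6174 uM/s


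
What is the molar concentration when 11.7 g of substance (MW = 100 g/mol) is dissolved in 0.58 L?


C = (mass / MW) / volume
C = (11.7 / 100) / 0.58
C = 0.2017 M

0.2017 M


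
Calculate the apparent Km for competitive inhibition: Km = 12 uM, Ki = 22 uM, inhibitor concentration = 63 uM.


Km_app = Km * (1 + [I]/Ki)
Km_app = 12 * (1 + 63/22)
Km_app = 46.3636 uM

46.3636 uM


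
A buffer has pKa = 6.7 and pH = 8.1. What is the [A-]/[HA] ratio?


[A-]/[HA] = 10^(pH - pKa)
= 10^(8.1 - 6.7)
= 25.1189

25.1189


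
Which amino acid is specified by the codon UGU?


Standard genetic code lookup.
Codon UGU -> Cys

Cys


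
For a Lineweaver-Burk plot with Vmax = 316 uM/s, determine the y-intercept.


y-intercept = 1/Vmax
= 1/316
= 0.0032 s/uM

0.0032 s/uM


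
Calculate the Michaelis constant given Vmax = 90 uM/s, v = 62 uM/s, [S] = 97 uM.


Km = [S] * (Vmax - v) / v
Km = 97 * (90 - 62) / 62
Km = 43.8065 uM

43.8065 uM


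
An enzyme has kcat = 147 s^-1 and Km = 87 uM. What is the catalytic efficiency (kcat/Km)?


Catalytic efficiency = kcat / Km
= 147 / 87
= 1.6897 uM^-1*s^-1

1.6897 uM^-1*s^-1


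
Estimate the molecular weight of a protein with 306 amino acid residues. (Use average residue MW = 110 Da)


MW = n_residues * 110 Da
MW = 306 * 110
MW = 33660 Da

33660 Da


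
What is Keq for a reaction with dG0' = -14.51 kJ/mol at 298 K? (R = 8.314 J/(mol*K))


Keq = exp(-dG0 * 1000 / (R * T))
Keq = exp(-(-14.51) * 1000 / (8.314 * 298))
Keq = 349.5128

349.5128


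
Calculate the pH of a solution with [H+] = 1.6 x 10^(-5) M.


pH = -log10([H+])
pH = -log10(1.6 x 10^(-5))
pH = 4.7959

4.7959


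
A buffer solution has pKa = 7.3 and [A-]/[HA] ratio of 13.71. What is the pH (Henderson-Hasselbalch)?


pH = pKa + log10([A-]/[HA])
pH = 7.3 + log10(13.71)
pH = 8.437

8.437


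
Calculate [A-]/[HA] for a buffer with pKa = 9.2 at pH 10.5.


[A-]/[HA] = 10^(pH - pKa)
= 10^(10.5 - 9.2)
= 19.9526

19.9526


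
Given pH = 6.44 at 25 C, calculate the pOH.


pOH = 14 - pH
pOH = 14 - 6.44
pOH = 7.56

7.56


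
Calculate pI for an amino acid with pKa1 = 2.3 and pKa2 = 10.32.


pI = (pKa1 + pKa2) / 2
pI = (2.3 + 10.32) / 2
pI = 6.31

6.31


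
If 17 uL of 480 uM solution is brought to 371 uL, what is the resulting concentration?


C2 = C1 * V1 / V2
C2 = 480 * 17 / 371
C2 = 21.9946 uM

21.9946 uM


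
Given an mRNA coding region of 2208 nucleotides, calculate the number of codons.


codons = nucleotides / 3
codons = 2208 / 3 = 736

736


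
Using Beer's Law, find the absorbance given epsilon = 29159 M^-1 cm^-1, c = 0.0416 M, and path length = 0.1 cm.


A = epsilon * c * l
A = 29159 * 0.0416 * 0.1
A = 121.3014

121.3014


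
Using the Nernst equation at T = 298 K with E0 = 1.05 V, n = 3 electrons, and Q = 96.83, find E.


E = E0 - (RT/nF) * ln(Q)
E = 1.05 - (8.314 * 298 / (3 * 96485)) * ln(96.83)
E = 1.0109 V

1.0109 V


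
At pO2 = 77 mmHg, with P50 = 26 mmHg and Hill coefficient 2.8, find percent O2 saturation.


Y = pO2^n / (P50^n + pO2^n)
Y = 77^2.8 / (26^2.8 + 77^2.8)
Y = 95.43%

95.43%


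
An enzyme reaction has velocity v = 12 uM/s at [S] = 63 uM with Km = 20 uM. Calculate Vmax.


Vmax = v * (Km + [S]) / [S]
Vmax = 12 * (20 + 63) / 63
Vmax = 15.8095 uM/s

15.8095 uM/s


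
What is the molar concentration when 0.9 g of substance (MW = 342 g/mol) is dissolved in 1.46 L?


C = (mass / MW) / volume
C = (0.9 / 342) / 1.46
C = 0.0018 M

0.0018 M


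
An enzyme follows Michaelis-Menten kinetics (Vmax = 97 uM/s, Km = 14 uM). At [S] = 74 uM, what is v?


v = Vmax * [S] / (Km + [S])
v = 97 * 74 / (14 + 74)
v = 81.5682 uM/s

81.5682 uM/s


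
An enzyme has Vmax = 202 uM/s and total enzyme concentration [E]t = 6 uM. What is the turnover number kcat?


kcat = Vmax / [E]t
kcat = 202 / 6
kcat = 33.6667 s^-1

33.6667 s^-1


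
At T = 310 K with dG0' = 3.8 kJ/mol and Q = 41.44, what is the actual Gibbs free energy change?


dG = dG0' + RT * ln(Q) / 1000
dG = 3.8 + 8.314 * 310 * ln(41.44) / 1000
dG = 13.3986 kJ/mol

13.3986 kJ/mol


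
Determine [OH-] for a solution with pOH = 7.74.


[OH-] = 10^(-pOH)
[OH-] = 10^(-7.74)
[OH-] = 1.820e-08 M

1.820e-08 M


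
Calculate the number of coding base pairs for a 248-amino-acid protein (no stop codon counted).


Each amino acid = 1 codon = 3 bp
bp = 248 * 3 = 744 bp

744 bp


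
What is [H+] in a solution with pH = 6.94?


[H+] = 10^(-pH)
[H+] = 10^(-6.94)
[H+] = 1.148e-07 M

1.148e-07 M


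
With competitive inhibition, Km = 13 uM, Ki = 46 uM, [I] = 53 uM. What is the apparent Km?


Km_app = Km * (1 + [I]/Ki)
Km_app = 13 * (1 + 53/46)
Km_app = 27.9783 uM

27.9783 uM


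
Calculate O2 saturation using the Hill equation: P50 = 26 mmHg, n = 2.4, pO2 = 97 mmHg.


Y = pO2^n / (P50^n + pO2^n)
Y = 97^2.4 / (26^2.4 + 97^2.4)
Y = 95.93%

95.93%


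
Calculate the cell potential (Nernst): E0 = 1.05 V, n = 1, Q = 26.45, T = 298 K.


E = E0 - (RT/nF) * ln(Q)
E = 1.05 - (8.314 * 298 / (1 * 96485)) * ln(26.45)
E = 0.9659 V

0.9659 V


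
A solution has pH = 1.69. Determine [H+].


[H+] = 10^(-pH)
[H+] = 10^(-1.69)
[H+] = 0.0204 M

0.0204 M


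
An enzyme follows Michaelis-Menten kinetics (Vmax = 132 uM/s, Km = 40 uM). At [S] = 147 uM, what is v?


v = Vmax * [S] / (Km + [S])
v = 132 * 147 / (40 + 147)
v = 103.7647 uM/s

103.7647 uM/s


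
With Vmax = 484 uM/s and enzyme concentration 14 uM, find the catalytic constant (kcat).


kcat = Vmax / [E]t
kcat = 484 / 14
kcat = 34.5714 s^-1

34.5714 s^-1


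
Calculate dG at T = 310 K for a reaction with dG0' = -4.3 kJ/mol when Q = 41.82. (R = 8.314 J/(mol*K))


dG = dG0' + RT * ln(Q) / 1000
dG = -4.3 + 8.314 * 310 * ln(41.82) / 1000
dG = 5.3222 kJ/mol

5.3222 kJ/mol


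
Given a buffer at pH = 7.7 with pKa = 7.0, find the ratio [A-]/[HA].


[A-]/[HA] = 10^(pH - pKa)
= 10^(7.7 - 7.0)
= 5.0119

5.0119


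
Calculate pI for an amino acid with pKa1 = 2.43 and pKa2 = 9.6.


pI = (pKa1 + pKa2) / 2
pI = (2.43 + 9.6) / 2
pI = 6.015

6.015


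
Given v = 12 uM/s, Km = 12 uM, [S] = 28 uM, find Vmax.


Vmax = v * (Km + [S]) / [S]
Vmax = 12 * (12 + 28) / 28
Vmax = 17.1429 uM/s

17.1429 uM/s


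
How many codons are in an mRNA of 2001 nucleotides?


codons = nucleotides / 3
codons = 2001 / 3 = 667

667


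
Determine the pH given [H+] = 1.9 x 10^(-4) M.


pH = -log10([H+])
pH = -log10(1.9 x 10^(-4))
pH = 3.7212

3.7212


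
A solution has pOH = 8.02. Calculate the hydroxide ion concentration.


[OH-] = 10^(-pOH)
[OH-] = 10^(-8.02)
[OH-] = 9.550e-09 M

9.550e-09 M


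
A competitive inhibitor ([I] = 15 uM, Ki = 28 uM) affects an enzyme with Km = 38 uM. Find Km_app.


Km_app = Km * (1 + [I]/Ki)
Km_app = 38 * (1 + 15/28)
Km_app = 58.3571 uM

58.3571 uM


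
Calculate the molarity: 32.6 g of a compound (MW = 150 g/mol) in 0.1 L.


C = (mass / MW) / volume
C = (32.6 / 150) / 0.1
C = 2.1733 M

2.1733 M


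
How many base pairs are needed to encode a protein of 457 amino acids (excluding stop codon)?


Each amino acid = 1 codon = 3 bp
bp = 457 * 3 = 1371 bp

1371 bp


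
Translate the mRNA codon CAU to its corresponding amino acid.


Standard genetic code lookup.
Codon CAU -> His

His


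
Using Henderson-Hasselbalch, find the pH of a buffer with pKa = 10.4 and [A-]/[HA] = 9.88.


pH = pKa + log10([A-]/[HA])
pH = 10.4 + log10(9.88)
pH = 11.3948

11.3948


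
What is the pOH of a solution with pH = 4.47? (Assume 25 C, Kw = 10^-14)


pOH = 14 - pH
pOH = 14 - 4.47
pOH = 9.53

9.53


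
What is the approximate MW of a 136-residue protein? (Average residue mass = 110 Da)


MW = n_residues * 110 Da
MW = 136 * 110
MW = 14960 Da

14960 Da


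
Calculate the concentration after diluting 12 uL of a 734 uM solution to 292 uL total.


C2 = C1 * V1 / V2
C2 = 734 * 12 / 292
C2 = 30.1644 uM

30.1644 uM


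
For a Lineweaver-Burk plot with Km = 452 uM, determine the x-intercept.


x-intercept = -1/Km
= -1/452
= -0.0022 1/uM

-0.0022 1/uM


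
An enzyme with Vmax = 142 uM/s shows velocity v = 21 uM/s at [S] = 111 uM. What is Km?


Km = [S] * (Vmax - v) / v
Km = 111 * (142 - 21) / 21
Km = 639.5714 uM

639.5714 uM


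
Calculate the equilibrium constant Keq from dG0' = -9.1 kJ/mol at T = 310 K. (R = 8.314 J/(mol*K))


Keq = exp(-dG0 * 1000 / (R * T))
Keq = exp(-(-9.1) * 1000 / (8.314 * 310))
Keq = 34.1503

34.1503


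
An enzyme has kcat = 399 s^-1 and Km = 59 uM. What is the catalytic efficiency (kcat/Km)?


Catalytic efficiency = kcat / Km
= 399 / 59
= 6.7627 uM^-1*s^-1

6.7627 uM^-1*s^-1


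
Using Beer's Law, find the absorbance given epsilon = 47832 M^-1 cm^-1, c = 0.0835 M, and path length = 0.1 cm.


A = epsilon * c * l
A = 47832 * 0.0835 * 0.1
A = 399.3972

399.3972


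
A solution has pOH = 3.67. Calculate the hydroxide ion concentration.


[OH-] = 10^(-pOH)
[OH-] = 10^(-3.67)
[OH-] = 2.138e-04 M

2.138e-04 M


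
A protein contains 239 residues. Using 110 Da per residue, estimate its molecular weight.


MW = n_residues * 110 Da
MW = 239 * 110
MW = 26290 Da

26290 Da


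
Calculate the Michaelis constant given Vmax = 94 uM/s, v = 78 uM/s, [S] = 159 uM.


Km = [S] * (Vmax - v) / v
Km = 159 * (94 - 78) / 78
Km = 32.6154 uM

32.6154 uM


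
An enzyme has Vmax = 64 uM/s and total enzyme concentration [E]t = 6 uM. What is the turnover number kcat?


kcat = Vmax / [E]t
kcat = 64 / 6
kcat = 10.6667 s^-1

10.6667 s^-1


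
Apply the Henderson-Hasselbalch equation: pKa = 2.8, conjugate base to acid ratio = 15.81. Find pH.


pH = pKa + log10([A-]/[HA])
pH = 2.8 + log10(15.81)
pH = 3.9989

3.9989


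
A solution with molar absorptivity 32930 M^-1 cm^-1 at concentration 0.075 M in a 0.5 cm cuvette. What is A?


A = epsilon * c * l
A = 32930 * 0.075 * 0.5
A = 1234.875

1234.875


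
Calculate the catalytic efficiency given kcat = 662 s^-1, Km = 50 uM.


Catalytic efficiency = kcat / Km
= 662 / 50
= 13.24 uM^-1*s^-1

13.24 uM^-1*s^-1


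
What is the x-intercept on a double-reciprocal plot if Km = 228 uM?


x-intercept = -1/Km
= -1/228
= -0.0044 1/uM

-0.0044 1/uM


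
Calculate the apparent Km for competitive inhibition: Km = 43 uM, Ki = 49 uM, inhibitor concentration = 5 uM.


Km_app = Km * (1 + [I]/Ki)
Km_app = 43 * (1 + 5/49)
Km_app = 47.3878 uM

47.3878 uM


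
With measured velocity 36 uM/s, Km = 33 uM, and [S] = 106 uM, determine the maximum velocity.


Vmax = v * (Km + [S]) / [S]
Vmax = 36 * (33 + 106) / 106
Vmax = 47.2075 uM/s

47.2075 uM/s


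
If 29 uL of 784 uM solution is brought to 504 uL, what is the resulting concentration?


C2 = C1 * V1 / V2
C2 = 784 * 29 / 504
C2 = 45.1111 uM

45.1111 uM


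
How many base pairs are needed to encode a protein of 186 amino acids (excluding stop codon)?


Each amino acid = 1 codon = 3 bp
bp = 186 * 3 = 558 bp

558 bp


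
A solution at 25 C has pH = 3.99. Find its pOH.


pOH = 14 - pH
pOH = 14 - 3.99
pOH = 10.01

10.01


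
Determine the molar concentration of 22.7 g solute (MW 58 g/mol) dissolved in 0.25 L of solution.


C = (mass / MW) / volume
C = (22.7 / 58) / 0.25
C = 1.5655 M

1.5655 M


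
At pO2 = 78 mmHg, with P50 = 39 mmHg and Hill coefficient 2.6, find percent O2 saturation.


Y = pO2^n / (P50^n + pO2^n)
Y = 78^2.6 / (39^2.6 + 78^2.6)
Y = 85.84%

85.84%


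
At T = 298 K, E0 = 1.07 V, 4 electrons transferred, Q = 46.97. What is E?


E = E0 - (RT/nF) * ln(Q)
E = 1.07 - (8.314 * 298 / (4 * 96485)) * ln(46.97)
E = 1.0453 V

1.0453 V


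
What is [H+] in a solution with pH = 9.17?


[H+] = 10^(-pH)
[H+] = 10^(-9.17)
[H+] = 6.761e-10 M

6.761e-10 M


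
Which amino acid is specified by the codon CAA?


Standard genetic code lookup.
Codon CAA -> Gln

Gln


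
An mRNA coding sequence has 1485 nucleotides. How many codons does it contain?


codons = nucleotides / 3
codons = 1485 / 3 = 495

495


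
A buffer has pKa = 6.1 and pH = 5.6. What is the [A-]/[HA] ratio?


[A-]/[HA] = 10^(pH - pKa)
= 10^(5.6 - 6.1)
= 0.3162

0.3162


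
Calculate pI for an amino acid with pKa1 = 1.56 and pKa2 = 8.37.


pI = (pKa1 + pKa2) / 2
pI = (1.56 + 8.37) / 2
pI = 4.965

4.965


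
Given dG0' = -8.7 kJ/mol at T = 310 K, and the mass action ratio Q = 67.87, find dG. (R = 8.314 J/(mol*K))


dG = dG0' + RT * ln(Q) / 1000
dG = -8.7 + 8.314 * 310 * ln(67.87) / 1000
dG = 2.1702 kJ/mol

2.1702 kJ/mol


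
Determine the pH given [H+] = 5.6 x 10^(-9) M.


pH = -log10([H+])
pH = -log10(5.6 x 10^(-9))
pH = 8.2518

8.2518


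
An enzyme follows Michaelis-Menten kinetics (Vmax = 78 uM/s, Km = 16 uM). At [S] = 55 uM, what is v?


v = Vmax * [S] / (Km + [S])
v = 78 * 55 / (16 + 55)
v = 60.4225 uM/s

60.4225 uM/s


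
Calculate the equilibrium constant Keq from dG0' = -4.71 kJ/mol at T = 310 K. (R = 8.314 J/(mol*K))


Keq = exp(-dG0 * 1000 / (R * T))
Keq = exp(-(-4.71) * 1000 / (8.314 * 310))
Keq = 6.2181

6.2181


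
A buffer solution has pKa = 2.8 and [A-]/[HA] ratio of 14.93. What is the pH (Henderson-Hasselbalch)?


pH = pKa + log10([A-]/[HA])
pH = 2.8 + log10(14.93)
pH = 3.9741

3.9741


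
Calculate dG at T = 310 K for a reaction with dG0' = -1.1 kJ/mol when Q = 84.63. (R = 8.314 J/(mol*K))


dG = dG0' + RT * ln(Q) / 1000
dG = -1.1 + 8.314 * 310 * ln(84.63) / 1000
dG = 10.339 kJ/mol

10.339 kJ/mol


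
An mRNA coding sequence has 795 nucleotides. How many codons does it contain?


codons = nucleotides / 3
codons = 795 / 3 = 265

265


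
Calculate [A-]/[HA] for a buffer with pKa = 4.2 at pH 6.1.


[A-]/[HA] = 10^(pH - pKa)
= 10^(6.1 - 4.2)
= 79.4328

79.4328


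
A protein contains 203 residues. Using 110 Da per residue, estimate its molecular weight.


MW = n_residues * 110 Da
MW = 203 * 110
MW = 22330 Da

22330 Da


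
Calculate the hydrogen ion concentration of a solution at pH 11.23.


[H+] = 10^(-pH)
[H+] = 10^(-11.23)
[H+] = 5.888e-12 M

5.888e-12 M


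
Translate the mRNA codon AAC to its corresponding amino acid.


Standard genetic code lookup.
Codon AAC -> Asn

Asn


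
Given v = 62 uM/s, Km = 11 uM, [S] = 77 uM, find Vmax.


Vmax = v * (Km + [S]) / [S]
Vmax = 62 * (11 + 77) / 77
Vmax = 70.8571 uM/s

70.8571 uM/s


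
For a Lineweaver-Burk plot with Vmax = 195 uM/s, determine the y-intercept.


y-intercept = 1/Vmax
= 1/195
= 0.0051 s/uM

0.0051 s/uM


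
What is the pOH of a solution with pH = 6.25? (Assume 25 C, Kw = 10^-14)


pOH = 14 - pH
pOH = 14 - 6.25
pOH = 7.75

7.75


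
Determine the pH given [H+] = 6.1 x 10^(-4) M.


pH = -log10([H+])
pH = -log10(6.1 x 10^(-4))
pH = 3.2147

3.2147


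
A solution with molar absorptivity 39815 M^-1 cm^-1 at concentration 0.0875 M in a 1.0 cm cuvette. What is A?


A = epsilon * c * l
A = 39815 * 0.0875 * 1.0
A = 3483.8125

3483.8125


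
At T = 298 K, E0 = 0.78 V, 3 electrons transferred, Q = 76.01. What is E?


E = E0 - (RT/nF) * ln(Q)
E = 0.78 - (8.314 * 298 / (3 * 96485)) * ln(76.01)
E = 0.7429 V

0.7429 V


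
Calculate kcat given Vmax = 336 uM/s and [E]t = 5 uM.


kcat = Vmax / [E]t
kcat = 336 / 5
kcat = 67.2 s^-1

67.2 s^-1


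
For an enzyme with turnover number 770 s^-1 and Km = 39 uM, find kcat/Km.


Catalytic efficiency = kcat / Km
= 770 / 39
= 19.7436 uM^-1*s^-1

19.7436 uM^-1*s^-1


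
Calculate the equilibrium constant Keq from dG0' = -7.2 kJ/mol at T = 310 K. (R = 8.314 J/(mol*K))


Keq = exp(-dG0 * 1000 / (R * T))
Keq = exp(-(-7.2) * 1000 / (8.314 * 310))
Keq = 16.3394

16.3394


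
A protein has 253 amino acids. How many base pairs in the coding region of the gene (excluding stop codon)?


Each amino acid = 1 codon = 3 bp
bp = 253 * 3 = 759 bp

759 bp


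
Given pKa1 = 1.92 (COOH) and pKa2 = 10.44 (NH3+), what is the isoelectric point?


pI = (pKa1 + pKa2) / 2
pI = (1.92 + 10.44) / 2
pI = 6.18

6.18


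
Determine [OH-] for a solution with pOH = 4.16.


[OH-] = 10^(-pOH)
[OH-] = 10^(-4.16)
[OH-] = 6.918e-05 M

6.918e-05 M


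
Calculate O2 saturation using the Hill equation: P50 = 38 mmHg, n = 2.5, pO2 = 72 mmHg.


Y = pO2^n / (P50^n + pO2^n)
Y = 72^2.5 / (38^2.5 + 72^2.5)
Y = 83.17%

83.17%


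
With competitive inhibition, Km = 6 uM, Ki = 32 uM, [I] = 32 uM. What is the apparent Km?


Km_app = Km * (1 + [I]/Ki)
Km_app = 6 * (1 + 32/32)
Km_app = 12.0 uM

12.0 uM


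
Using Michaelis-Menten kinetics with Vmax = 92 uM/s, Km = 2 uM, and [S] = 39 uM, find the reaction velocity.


v = Vmax * [S] / (Km + [S])
v = 92 * 39 / (2 + 39)
v = 87.5122 uM/s

87.5122 uM/s


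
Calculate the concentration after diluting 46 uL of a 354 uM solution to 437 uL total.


C2 = C1 * V1 / V2
C2 = 354 * 46 / 437
C2 = 37.2632 uM

37.2632 uM


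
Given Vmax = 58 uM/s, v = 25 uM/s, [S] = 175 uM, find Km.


Km = [S] * (Vmax - v) / v
Km = 175 * (58 - 25) / 25
Km = 231.0 uM

231.0 uM


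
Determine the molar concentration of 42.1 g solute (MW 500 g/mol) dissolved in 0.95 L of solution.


C = (mass / MW) / volume
C = (42.1 / 500) / 0.95
C = 0.0886 M

0.0886 M


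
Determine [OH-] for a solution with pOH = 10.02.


[OH-] = 10^(-pOH)
[OH-] = 10^(-10.02)
[OH-] = 9.550e-11 M

9.550e-11 M


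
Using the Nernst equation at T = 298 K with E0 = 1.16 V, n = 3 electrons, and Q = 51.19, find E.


E = E0 - (RT/nF) * ln(Q)
E = 1.16 - (8.314 * 298 / (3 * 96485)) * ln(51.19)
E = 1.1263 V

1.1263 V


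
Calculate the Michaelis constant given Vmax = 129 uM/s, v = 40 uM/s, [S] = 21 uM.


Km = [S] * (Vmax - v) / v
Km = 21 * (129 - 40) / 40
Km = 46.725 uM

46.725 uM


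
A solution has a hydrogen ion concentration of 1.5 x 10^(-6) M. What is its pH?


pH = -log10([H+])
pH = -log10(1.5 x 10^(-6))
pH = 5.8239

5.8239


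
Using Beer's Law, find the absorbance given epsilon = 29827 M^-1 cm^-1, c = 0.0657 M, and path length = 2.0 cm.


A = epsilon * c * l
A = 29827 * 0.0657 * 2.0
A = 3919.2678

3919.2678


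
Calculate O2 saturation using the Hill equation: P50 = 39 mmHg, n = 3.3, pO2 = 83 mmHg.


Y = pO2^n / (P50^n + pO2^n)
Y = 83^3.3 / (39^3.3 + 83^3.3)
Y = 92.36%

92.36%


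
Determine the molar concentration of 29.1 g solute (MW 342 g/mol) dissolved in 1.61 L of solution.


C = (mass / MW) / volume
C = (29.1 / 342) / 1.61
C = 0.0528 M

0.0528 M


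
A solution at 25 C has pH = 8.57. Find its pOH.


pOH = 14 - pH
pOH = 14 - 8.57
pOH = 5.43

5.43


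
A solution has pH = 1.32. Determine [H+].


[H+] = 10^(-pH)
[H+] = 10^(-1.32)
[H+] = 0.0479 M

0.0479 M


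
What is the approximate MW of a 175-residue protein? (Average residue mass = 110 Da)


MW = n_residues * 110 Da
MW = 175 * 110
MW = 19250 Da

19250 Da


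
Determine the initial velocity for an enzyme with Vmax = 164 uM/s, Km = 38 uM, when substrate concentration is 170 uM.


v = Vmax * [S] / (Km + [S])
v = 164 * 170 / (38 + 170)
v = 134.0385 uM/s

134.0385 uM/s


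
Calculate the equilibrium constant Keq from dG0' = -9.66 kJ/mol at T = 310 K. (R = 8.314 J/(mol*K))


Keq = exp(-dG0 * 1000 / (R * T))
Keq = exp(-(-9.66) * 1000 / (8.314 * 310))
Keq = 42.4383

42.4383


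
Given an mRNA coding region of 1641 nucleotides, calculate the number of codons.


codons = nucleotides / 3
codons = 1641 / 3 = 547

547


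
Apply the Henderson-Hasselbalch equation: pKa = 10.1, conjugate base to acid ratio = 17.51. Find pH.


pH = pKa + log10([A-]/[HA])
pH = 10.1 + log10(17.51)
pH = 11.3433

11.3433


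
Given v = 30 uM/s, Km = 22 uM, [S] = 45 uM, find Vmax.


Vmax = v * (Km + [S]) / [S]
Vmax = 30 * (22 + 45) / 45
Vmax = 44.6667 uM/s

44.6667 uM/s


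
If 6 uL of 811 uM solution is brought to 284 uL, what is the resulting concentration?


C2 = C1 * V1 / V2
C2 = 811 * 6 / 284
C2 = 17.1338 uM

17.1338 uM


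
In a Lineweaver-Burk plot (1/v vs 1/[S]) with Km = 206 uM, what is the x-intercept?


x-intercept = -1/Km
= -1/206
= -0.0049 1/uM

-0.0049 1/uM


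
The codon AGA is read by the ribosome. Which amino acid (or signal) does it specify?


Standard genetic code lookup.
Codon AGA -> Arg

Arg


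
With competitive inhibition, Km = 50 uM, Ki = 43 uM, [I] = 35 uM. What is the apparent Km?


Km_app = Km * (1 + [I]/Ki)
Km_app = 50 * (1 + 35/43)
Km_app = 90.6977 uM

90.6977 uM


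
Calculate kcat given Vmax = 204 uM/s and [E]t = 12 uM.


kcat = Vmax / [E]t
kcat = 204 / 12
kcat = 17.0 s^-1

17.0 s^-1


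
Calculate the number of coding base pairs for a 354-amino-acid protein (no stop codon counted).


Each amino acid = 1 codon = 3 bp
bp = 354 * 3 = 1062 bp

1062 bp


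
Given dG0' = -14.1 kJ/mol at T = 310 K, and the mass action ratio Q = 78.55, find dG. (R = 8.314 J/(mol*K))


dG = dG0' + RT * ln(Q) / 1000
dG = -14.1 + 8.314 * 310 * ln(78.55) / 1000
dG = -2.8532 kJ/mol

-2.8532 kJ/mol


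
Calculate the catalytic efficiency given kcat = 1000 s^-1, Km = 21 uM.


Catalytic efficiency = kcat / Km
= 1000 / 21
= 47.619 uM^-1*s^-1

47.619 uM^-1*s^-1


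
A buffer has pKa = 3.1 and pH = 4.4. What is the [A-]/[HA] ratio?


[A-]/[HA] = 10^(pH - pKa)
= 10^(4.4 - 3.1)
= 19.9526

19.9526


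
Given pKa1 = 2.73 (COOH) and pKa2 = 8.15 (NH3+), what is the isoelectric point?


pI = (pKa1 + pKa2) / 2
pI = (2.73 + 8.15) / 2
pI = 5.44

5.44


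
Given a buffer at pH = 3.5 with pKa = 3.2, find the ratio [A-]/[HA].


[A-]/[HA] = 10^(pH - pKa)
= 10^(3.5 - 3.2)
= 1.9953

1.9953


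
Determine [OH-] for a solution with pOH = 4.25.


[OH-] = 10^(-pOH)
[OH-] = 10^(-4.25)
[OH-] = 5.623e-05 M

5.623e-05 M


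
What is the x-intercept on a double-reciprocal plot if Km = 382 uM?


x-intercept = -1/Km
= -1/382
= -0.0026 1/uM

-0.0026 1/uM


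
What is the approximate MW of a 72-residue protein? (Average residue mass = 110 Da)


MW = n_residues * 110 Da
MW = 72 * 110
MW = 7920 Da

7920 Da


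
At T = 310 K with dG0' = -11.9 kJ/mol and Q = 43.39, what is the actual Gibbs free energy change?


dG = dG0' + RT * ln(Q) / 1000
dG = -11.9 + 8.314 * 310 * ln(43.39) / 1000
dG = -2.1828 kJ/mol

-2.1828 kJ/mol


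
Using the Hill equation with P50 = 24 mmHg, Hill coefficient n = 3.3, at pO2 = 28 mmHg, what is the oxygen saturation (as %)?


Y = pO2^n / (P50^n + pO2^n)
Y = 28^3.3 / (24^3.3 + 28^3.3)
Y = 62.45%

62.45%


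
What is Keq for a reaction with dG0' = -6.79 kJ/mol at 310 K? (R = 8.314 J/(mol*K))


Keq = exp(-dG0 * 1000 / (R * T))
Keq = exp(-(-6.79) * 1000 / (8.314 * 310))
Keq = 13.9363

13.9363


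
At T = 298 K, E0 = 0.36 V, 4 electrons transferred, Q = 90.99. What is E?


E = E0 - (RT/nF) * ln(Q)
E = 0.36 - (8.314 * 298 / (4 * 96485)) * ln(90.99)
E = 0.331 V

0.331 V


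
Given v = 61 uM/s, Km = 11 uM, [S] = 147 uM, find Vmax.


Vmax = v * (Km + [S]) / [S]
Vmax = 61 * (11 + 147) / 147
Vmax = 65.5646 uM/s

65.5646 uM/s


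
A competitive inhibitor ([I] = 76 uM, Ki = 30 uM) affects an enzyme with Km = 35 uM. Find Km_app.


Km_app = Km * (1 + [I]/Ki)
Km_app = 35 * (1 + 76/30)
Km_app = 123.6667 uM

123.6667 uM


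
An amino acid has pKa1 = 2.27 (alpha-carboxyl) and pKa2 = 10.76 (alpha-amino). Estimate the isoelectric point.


pI = (pKa1 + pKa2) / 2
pI = (2.27 + 10.76) / 2
pI = 6.515

6.515


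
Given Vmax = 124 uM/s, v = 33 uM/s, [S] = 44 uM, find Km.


Km = [S] * (Vmax - v) / v
Km = 44 * (124 - 33) / 33
Km = 121.3333 uM

121.3333 uM


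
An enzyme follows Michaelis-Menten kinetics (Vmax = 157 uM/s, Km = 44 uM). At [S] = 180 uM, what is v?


v = Vmax * [S] / (Km + [S])
v = 157 * 180 / (44 + 180)
v = 126.1607 uM/s

126.1607 uM/s


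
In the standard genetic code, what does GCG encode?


Standard genetic code lookup.
Codon GCG -> Ala

Ala


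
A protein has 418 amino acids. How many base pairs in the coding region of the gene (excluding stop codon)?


Each amino acid = 1 codon = 3 bp
bp = 418 * 3 = 1254 bp

1254 bp


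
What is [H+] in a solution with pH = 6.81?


[H+] = 10^(-pH)
[H+] = 10^(-6.81)
[H+] = 1.549e-07 M

1.549e-07 M


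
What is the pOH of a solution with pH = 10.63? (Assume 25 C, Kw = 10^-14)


pOH = 14 - pH
pOH = 14 - 10.63
pOH = 3.37

3.37


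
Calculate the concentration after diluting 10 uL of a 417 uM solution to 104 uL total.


C2 = C1 * V1 / V2
C2 = 417 * 10 / 104
C2 = 40.0962 uM

40.0962 uM


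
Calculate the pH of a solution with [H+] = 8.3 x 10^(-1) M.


pH = -log10([H+])
pH = -log10(8.3 x 10^(-1))
pH = 0.0809

0.0809


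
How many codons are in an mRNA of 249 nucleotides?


codons = nucleotides / 3
codons = 249 / 3 = 83

83


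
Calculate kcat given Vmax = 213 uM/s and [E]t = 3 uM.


kcat = Vmax / [E]t
kcat = 213 / 3
kcat = 71.0 s^-1

71.0 s^-1


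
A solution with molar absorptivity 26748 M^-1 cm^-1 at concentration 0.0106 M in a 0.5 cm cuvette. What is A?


A = epsilon * c * l
A = 26748 * 0.0106 * 0.5
A = 141.7644

141.7644


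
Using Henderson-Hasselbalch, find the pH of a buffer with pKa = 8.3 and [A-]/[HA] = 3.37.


pH = pKa + log10([A-]/[HA])
pH = 8.3 + log10(3.37)
pH = 8.8276

8.8276


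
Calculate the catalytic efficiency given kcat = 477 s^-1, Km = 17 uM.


Catalytic efficiency = kcat / Km
= 477 / 17
= 28.0588 uM^-1*s^-1

28.0588 uM^-1*s^-1


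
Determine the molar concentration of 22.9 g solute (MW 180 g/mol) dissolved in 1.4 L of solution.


C = (mass / MW) / volume
C = (22.9 / 180) / 1.4
C = 0.0909 M

0.0909 M


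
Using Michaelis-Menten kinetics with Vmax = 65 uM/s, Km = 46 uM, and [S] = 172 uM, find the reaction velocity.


v = Vmax * [S] / (Km + [S])
v = 65 * 172 / (46 + 172)
v = 51.2844 uM/s

51.2844 uM/s


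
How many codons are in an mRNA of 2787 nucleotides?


codons = nucleotides / 3
codons = 2787 / 3 = 929

929


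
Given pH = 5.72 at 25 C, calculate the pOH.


pOH = 14 - pH
pOH = 14 - 5.72
pOH = 8.28

8.28


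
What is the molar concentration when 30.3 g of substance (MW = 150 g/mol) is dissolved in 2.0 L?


C = (mass / MW) / volume
C = (30.3 / 150) / 2.0
C = 0.101 M

0.101 M


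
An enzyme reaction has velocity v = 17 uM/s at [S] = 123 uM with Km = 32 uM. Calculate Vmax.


Vmax = v * (Km + [S]) / [S]
Vmax = 17 * (32 + 123) / 123
Vmax = 21.4228 uM/s

21.4228 uM/s


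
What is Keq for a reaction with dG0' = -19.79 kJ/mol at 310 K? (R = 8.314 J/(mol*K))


Keq = exp(-dG0 * 1000 / (R * T))
Keq = exp(-(-19.79) * 1000 / (8.314 * 310))
Keq = 2161.2871

2161.2871


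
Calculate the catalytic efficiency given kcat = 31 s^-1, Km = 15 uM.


Catalytic efficiency = kcat / Km
= 31 / 15
= 2.0667 uM^-1*s^-1

2.0667 uM^-1*s^-1


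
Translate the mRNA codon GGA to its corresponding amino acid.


Standard genetic code lookup.
Codon GGA -> Gly

Gly


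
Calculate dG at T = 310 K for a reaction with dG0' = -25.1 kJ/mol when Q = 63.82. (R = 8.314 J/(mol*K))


dG = dG0' + RT * ln(Q) / 1000
dG = -25.1 + 8.314 * 310 * ln(63.82) / 1000
dG = -14.3884 kJ/mol

-14.3884 kJ/mol


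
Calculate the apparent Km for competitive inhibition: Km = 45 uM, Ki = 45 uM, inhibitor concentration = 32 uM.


Km_app = Km * (1 + [I]/Ki)
Km_app = 45 * (1 + 32/45)
Km_app = 77.0 uM

77.0 uM


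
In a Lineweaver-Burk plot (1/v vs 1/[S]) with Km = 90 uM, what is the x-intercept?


x-intercept = -1/Km
= -1/90
= -0.0111 1/uM

-0.0111 1/uM


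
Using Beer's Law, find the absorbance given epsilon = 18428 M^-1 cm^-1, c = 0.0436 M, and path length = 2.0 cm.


A = epsilon * c * l
A = 18428 * 0.0436 * 2.0
A = 1606.9216

1606.9216


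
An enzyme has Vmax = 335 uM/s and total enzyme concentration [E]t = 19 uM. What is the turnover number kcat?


kcat = Vmax / [E]t
kcat = 335 / 19
kcat = 17.6316 s^-1

17.6316 s^-1


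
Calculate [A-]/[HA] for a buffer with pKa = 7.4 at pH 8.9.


[A-]/[HA] = 10^(pH - pKa)
= 10^(8.9 - 7.4)
= 31.6228

31.6228


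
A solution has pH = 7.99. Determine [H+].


[H+] = 10^(-pH)
[H+] = 10^(-7.99)
[H+] = 1.023e-08 M

1.023e-08 M


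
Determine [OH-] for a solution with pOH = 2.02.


[OH-] = 10^(-pOH)
[OH-] = 10^(-2.02)
[OH-] = 0.0095 M

0.0095 M


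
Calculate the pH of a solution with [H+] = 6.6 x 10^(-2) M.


pH = -log10([H+])
pH = -log10(6.6 x 10^(-2))
pH = 1.1805

1.1805


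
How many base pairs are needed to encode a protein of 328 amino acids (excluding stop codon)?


Each amino acid = 1 codon = 3 bp
bp = 328 * 3 = 984 bp

984 bp


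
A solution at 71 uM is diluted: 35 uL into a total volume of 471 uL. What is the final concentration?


C2 = C1 * V1 / V2
C2 = 71 * 35 / 471
C2 = 5.276 uM

5.276 uM


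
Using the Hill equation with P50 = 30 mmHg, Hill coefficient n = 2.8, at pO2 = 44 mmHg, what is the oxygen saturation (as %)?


Y = pO2^n / (P50^n + pO2^n)
Y = 44^2.8 / (30^2.8 + 44^2.8)
Y = 74.5%

74.5%


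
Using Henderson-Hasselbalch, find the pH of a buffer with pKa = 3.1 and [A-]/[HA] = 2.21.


pH = pKa + log10([A-]/[HA])
pH = 3.1 + log10(2.21)
pH = 3.4444

3.4444


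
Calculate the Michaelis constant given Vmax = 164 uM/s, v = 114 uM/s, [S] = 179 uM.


Km = [S] * (Vmax - v) / v
Km = 179 * (164 - 114) / 114
Km = 78.5088 uM

78.5088 uM


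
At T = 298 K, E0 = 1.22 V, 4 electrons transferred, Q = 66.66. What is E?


E = E0 - (RT/nF) * ln(Q)
E = 1.22 - (8.314 * 298 / (4 * 96485)) * ln(66.66)
E = 1.193 V

1.193 V


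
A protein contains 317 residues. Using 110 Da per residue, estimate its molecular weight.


MW = n_residues * 110 Da
MW = 317 * 110
MW = 34870 Da

34870 Da


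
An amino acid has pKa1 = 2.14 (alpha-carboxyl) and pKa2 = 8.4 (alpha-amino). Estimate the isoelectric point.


pI = (pKa1 + pKa2) / 2
pI = (2.14 + 8.4) / 2
pI = 5.27

5.27


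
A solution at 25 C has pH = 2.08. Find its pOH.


pOH = 14 - pH
pOH = 14 - 2.08
pOH = 11.92

11.92


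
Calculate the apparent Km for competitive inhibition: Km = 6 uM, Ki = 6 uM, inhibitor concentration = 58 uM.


Km_app = Km * (1 + [I]/Ki)
Km_app = 6 * (1 + 58/6)
Km_app = 64.0 uM

64.0 uM


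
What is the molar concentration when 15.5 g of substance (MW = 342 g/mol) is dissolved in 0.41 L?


C = (mass / MW) / volume
C = (15.5 / 342) / 0.41
C = 0.1105 M

0.1105 M


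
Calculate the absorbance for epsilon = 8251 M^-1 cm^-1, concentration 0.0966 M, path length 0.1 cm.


A = epsilon * c * l
A = 8251 * 0.0966 * 0.1
A = 79.7047

79.7047


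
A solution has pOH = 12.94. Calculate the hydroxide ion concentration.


[OH-] = 10^(-pOH)
[OH-] = 10^(-12.94)
[OH-] = 1.148e-13 M

1.148e-13 M


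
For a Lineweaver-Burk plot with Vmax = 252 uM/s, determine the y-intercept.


y-intercept = 1/Vmax
= 1/252
= 0.004 s/uM

0.004 s/uM


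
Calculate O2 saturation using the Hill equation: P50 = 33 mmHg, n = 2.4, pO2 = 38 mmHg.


Y = pO2^n / (P50^n + pO2^n)
Y = 38^2.4 / (33^2.4 + 38^2.4)
Y = 58.38%

58.38%


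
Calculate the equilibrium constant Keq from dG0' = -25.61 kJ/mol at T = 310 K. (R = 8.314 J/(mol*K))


Keq = exp(-dG0 * 1000 / (R * T))
Keq = exp(-(-25.61) * 1000 / (8.314 * 310))
Keq = 20673.3622

20673.3622


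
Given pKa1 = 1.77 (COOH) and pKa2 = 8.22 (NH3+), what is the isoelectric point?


pI = (pKa1 + pKa2) / 2
pI = (1.77 + 8.22) / 2
pI = 4.995

4.995


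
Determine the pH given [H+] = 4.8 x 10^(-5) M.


pH = -log10([H+])
pH = -log10(4.8 x 10^(-5))
pH = 4.3188

4.3188


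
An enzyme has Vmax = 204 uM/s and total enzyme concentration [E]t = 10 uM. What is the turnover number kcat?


kcat = Vmax / [E]t
kcat = 204 / 10
kcat = 20.4 s^-1

20.4 s^-1


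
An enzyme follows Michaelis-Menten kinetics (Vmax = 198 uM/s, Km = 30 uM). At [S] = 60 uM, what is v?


v = Vmax * [S] / (Km + [S])
v = 198 * 60 / (30 + 60)
v = 132.0 uM/s

132.0 uM/s


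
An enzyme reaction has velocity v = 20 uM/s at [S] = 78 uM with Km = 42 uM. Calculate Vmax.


Vmax = v * (Km + [S]) / [S]
Vmax = 20 * (42 + 78) / 78
Vmax = 30.7692 uM/s

30.7692 uM/s


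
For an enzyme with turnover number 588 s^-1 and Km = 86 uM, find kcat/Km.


Catalytic efficiency = kcat / Km
= 588 / 86
= 6.8372 uM^-1*s^-1

6.8372 uM^-1*s^-1


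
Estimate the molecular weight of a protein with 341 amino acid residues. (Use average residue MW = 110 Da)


MW = n_residues * 110 Da
MW = 341 * 110
MW = 37510 Da

37510 Da


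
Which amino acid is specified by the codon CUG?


Standard genetic code lookup.
Codon CUG -> Leu

Leu


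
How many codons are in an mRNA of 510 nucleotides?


codons = nucleotides / 3
codons = 510 / 3 = 170

170


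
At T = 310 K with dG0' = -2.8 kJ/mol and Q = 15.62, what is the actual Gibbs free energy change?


dG = dG0' + RT * ln(Q) / 1000
dG = -2.8 + 8.314 * 310 * ln(15.62) / 1000
dG = 4.284 kJ/mol

4.284 kJ/mol


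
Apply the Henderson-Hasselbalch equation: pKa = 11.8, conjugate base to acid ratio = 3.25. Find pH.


pH = pKa + log10([A-]/[HA])
pH = 11.8 + log10(3.25)
pH = 12.3119

12.3119


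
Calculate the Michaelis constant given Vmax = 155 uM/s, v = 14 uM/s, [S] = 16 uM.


Km = [S] * (Vmax - v) / v
Km = 16 * (155 - 14) / 14
Km = 161.1429 uM

161.1429 uM


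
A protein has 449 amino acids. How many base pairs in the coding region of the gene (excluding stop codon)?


Each amino acid = 1 codon = 3 bp
bp = 449 * 3 = 1347 bp

1347 bp


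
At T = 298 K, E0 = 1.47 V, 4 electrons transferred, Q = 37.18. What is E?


E = E0 - (RT/nF) * ln(Q)
E = 1.47 - (8.314 * 298 / (4 * 96485)) * ln(37.18)
E = 1.4468 V

1.4468 V


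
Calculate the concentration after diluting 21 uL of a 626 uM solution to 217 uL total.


C2 = C1 * V1 / V2
C2 = 626 * 21 / 217
C2 = 60.5806 uM

60.5806 uM


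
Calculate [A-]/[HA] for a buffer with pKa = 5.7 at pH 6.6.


[A-]/[HA] = 10^(pH - pKa)
= 10^(6.6 - 5.7)
= 7.9433

7.9433


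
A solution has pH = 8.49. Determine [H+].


[H+] = 10^(-pH)
[H+] = 10^(-8.49)
[H+] = 3.236e-09 M

3.236e-09 M


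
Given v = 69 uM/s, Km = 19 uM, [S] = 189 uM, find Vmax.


Vmax = v * (Km + [S]) / [S]
Vmax = 69 * (19 + 189) / 189
Vmax = 75.9365 uM/s

75.9365 uM/s


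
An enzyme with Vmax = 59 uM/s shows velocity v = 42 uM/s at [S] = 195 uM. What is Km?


Km = [S] * (Vmax - v) / v
Km = 195 * (59 - 42) / 42
Km = 78.9286 uM

78.9286 uM


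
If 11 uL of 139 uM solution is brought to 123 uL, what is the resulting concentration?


C2 = C1 * V1 / V2
C2 = 139 * 11 / 123
C2 = 12.4309 uM

12.4309 uM


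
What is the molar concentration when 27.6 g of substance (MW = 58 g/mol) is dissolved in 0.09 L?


C = (mass / MW) / volume
C = (27.6 / 58) / 0.09
C = 5.2874 M

5.2874 M


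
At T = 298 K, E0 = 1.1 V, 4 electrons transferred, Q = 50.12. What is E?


E = E0 - (RT/nF) * ln(Q)
E = 1.1 - (8.314 * 298 / (4 * 96485)) * ln(50.12)
E = 1.0749 V

1.0749 V


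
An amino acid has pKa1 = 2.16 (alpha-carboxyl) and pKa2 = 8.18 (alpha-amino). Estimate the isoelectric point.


pI = (pKa1 + pKa2) / 2
pI = (2.16 + 8.18) / 2
pI = 5.17

5.17


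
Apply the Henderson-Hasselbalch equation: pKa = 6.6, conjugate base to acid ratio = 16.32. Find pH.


pH = pKa + log10([A-]/[HA])
pH = 6.6 + log10(16.32)
pH = 7.8127

7.8127


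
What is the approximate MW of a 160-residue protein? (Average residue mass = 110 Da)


MW = n_residues * 110 Da
MW = 160 * 110
MW = 17600 Da

17600 Da


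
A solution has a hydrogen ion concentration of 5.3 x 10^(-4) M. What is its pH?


pH = -log10([H+])
pH = -log10(5.3 x 10^(-4))
pH = 3.2757

3.2757


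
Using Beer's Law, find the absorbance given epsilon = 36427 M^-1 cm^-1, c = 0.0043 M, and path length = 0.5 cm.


A = epsilon * c * l
A = 36427 * 0.0043 * 0.5
A = 78.318

78.318


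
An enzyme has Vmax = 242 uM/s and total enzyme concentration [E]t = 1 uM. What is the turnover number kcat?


kcat = Vmax / [E]t
kcat = 242 / 1
kcat = 242.0 s^-1

242.0 s^-1


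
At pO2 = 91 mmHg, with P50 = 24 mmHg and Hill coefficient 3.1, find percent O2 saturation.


Y = pO2^n / (P50^n + pO2^n)
Y = 91^3.1 / (24^3.1 + 91^3.1)
Y = 98.42%

98.42%


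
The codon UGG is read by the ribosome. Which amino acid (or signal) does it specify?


Standard genetic code lookup.
Codon UGG -> Trp

Trp


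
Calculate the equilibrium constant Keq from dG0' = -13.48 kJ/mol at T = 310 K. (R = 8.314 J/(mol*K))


Keq = exp(-dG0 * 1000 / (R * T))
Keq = exp(-(-13.48) * 1000 / (8.314 * 310))
Keq = 186.8299

186.8299


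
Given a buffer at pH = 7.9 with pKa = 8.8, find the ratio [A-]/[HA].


[A-]/[HA] = 10^(pH - pKa)
= 10^(7.9 - 8.8)
= 0.1259

0.1259


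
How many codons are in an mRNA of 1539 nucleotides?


codons = nucleotides / 3
codons = 1539 / 3 = 513

513


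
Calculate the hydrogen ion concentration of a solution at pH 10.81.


[H+] = 10^(-pH)
[H+] = 10^(-10.81)
[H+] = 1.549e-11 M

1.549e-11 M


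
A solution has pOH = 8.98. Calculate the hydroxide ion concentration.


[OH-] = 10^(-pOH)
[OH-] = 10^(-8.98)
[OH-] = 1.047e-09 M

1.047e-09 M


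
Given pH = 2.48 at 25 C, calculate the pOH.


pOH = 14 - pH
pOH = 14 - 2.48
pOH = 11.52

11.52


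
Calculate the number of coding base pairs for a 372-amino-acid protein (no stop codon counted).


Each amino acid = 1 codon = 3 bp
bp = 372 * 3 = 1116 bp

1116 bp
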